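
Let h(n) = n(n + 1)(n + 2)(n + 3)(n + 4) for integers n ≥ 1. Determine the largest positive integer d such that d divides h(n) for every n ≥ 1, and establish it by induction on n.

d = 120

Computing the first values: h(1) = 120 and h(2) = 720; gcd(120, 720) = 120, so d ≤ 120.
We prove 120 | n(n + 1)(n + 2)(n + 3)(n + 4) for all n ≥ 1 by induction on n.
Base step (n = 1): h(1) = 120 = 120·(1), so 120 | h(1).
Inductive step: assume the claim holds for n = k, i.e. 120 | h(k). Then
h(k+1) − h(k) = (k+1)·(k+2)·(k+3)·(k+4)·(k+5) − k·(k+1)·(k+2)·(k+3)·(k+4) = (k+1)·(k+2)·(k+3)·(k+4)·[(k+5) − k] = 5·(k+1)·(k+2)·(k+3)·(k+4). The product of 4 consecutive integers is divisible by (4)! = 24, so h(k+1) − h(k) is divisible by 5·24 = 120. By the inductive hypothesis 120 | h(k), hence 120 | h(k+1).
By induction, the statement is established for all n ≥ 1.
Therefore the largest such d is 120.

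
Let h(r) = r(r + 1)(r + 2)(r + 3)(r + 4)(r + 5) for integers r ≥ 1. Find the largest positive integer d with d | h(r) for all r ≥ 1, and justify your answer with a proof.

Computing the first values: h(1) = 720 and h(2) = 5040; gcd(720, 5040) = 720, so d ≤ 720.
We prove 720 | r(r + 1)(r + 2)(r + 3)(r + 4)(r + 5) for all r ≥ 1 by induction on r.
For the base case r = 1: h(1) = 720 = 720·(1), so 720 | h(1).
Inductive step: suppose the statement holds for some j ≥ 1, i.e. 720 | h(j). Then
h(j+1) − h(j) = (j+1)·(j+2)·(j+3)·(j+4)·(j+5)·(j+6) − j·(j+1)·(j+2)·(j+3)·(j+4)·(j+5) = (j+1)·(j+2)·(j+3)·(j+4)·(j+5)·[(j+6) − j] = 6·(j+1)·(j+2)·(j+3)·(j+4)·(j+5). The product of 5 consecutive integers is divisible by (5)! = 120, so h(j+1) − h(j) is divisible by 6·120 = 720. By the inductive hypothesis 720 | h(j), hence 720 | h(j+1).
This completes the induction.
Therefore the largest such d is 720.

d = 720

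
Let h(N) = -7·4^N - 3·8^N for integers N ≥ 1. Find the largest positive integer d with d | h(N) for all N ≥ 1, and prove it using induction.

Computing the first values: h(1) = -52 and h(2) = -304; gcd(-52, -304) = 4, so d ≤ 4.
We prove 4 | -7·4^N - 3·8^N for all N ≥ 1 by induction on N.
Base step (N = 1): h(1) = -52 = 4·(-13), so 4 | h(1).
Suppose the result is true for N = k, i.e. 4 | h(k). Then
h(k+1) − 8·h(k) = (-7·4^(k+1) - 3·8^(k+1)) − 8·(-7·4^k - 3·8^k) = (-7)·4^k·(4 − 8) = (28)·4^k. Since 4 | h(k) by the inductive hypothesis, 4 | 8·h(k); and 4 | 28 since 28 = 4·7. Therefore 4 | h(k+1).
This completes the induction.
Therefore the largest such d is 4.

d = 4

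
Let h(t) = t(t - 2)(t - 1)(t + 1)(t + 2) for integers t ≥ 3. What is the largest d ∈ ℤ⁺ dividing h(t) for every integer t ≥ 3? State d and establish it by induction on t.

Computing the first values: h(3) = 120 and h(4) = 720; gcd(120, 720) = 120, so d ≤ 120.
We prove 120 | t(t - 2)(t - 1)(t + 1)(t + 2) for all t ≥ 3 by induction on t.
Base step (t = 3): h(3) = 120 = 120·(1), so 120 | h(3).
Suppose the result is true for t = r, i.e. 120 | h(r). Then
h(r+1) − h(r) = (r-1)·r·(r+1)·(r+2)·(r+3) − (r-2)·(r-1)·r·(r+1)·(r+2) = (r-1)·r·(r+1)·(r+2)·[(r+3) − (r-2)] = 5·(r-1)·r·(r+1)·(r+2). The product of 4 consecutive integers is divisible by (4)! = 24, so h(r+1) − h(r) is divisible by 5·24 = 120. By the inductive hypothesis 120 | h(r), hence 120 | h(r+1).
This completes the induction.
Therefore the largest such d is 120.

d = 120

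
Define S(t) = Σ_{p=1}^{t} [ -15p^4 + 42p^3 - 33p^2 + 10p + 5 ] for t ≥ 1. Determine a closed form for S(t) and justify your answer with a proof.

We claim S(t) = -t(3t^4 - 3t^3 - 5t^2 + t - 5) for all t ≥ 1.
Base step (t = 1): S(1) = 9, and the closed form gives 9. They agree.
For the inductive step, assume it holds for an arbitrary p ≥ 1, so S(p) = p(-3p^4 + 3p^3 + 5p^2 - p + 5).
Then S(p+1) = S(p) + (-15p^4 - 18p^3 + 3p^2 + 10p + 9) = (p(-3p^4 + 3p^3 + 5p^2 - p + 5)) + (-15p^4 - 18p^3 + 3p^2 + 10p + 9).
Simplifying, S(p+1) = -(p + 1)(3p^4 + 9p^3 + 4p^2 - 6p - 9) = -(p+1)(3(p+1)^4 - 3(p+1)^3 - 5(p+1)^2 + (p+1) - 5),
which is the closed form with t = p+1.
Hence, by induction on t, the claim holds for every t ≥ 1.

S(t) = -t(3t^4 - 3t^3 - 5t^2 + t - 5)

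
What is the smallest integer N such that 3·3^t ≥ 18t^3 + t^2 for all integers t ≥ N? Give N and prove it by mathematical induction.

N = 7

At t = 6: 2187 < 3924, so the inequality fails and N ≥ 7. We prove 3·3^t ≥ 18t^3 + t^2 for all t ≥ 7.
When t = 7: 3·3^t = 6561 and 18t^3 + t^2 = 6223, so 6561 ≥ 6223.
Inductive step: suppose the statement holds for some j ≥ 7, so 3·3^j ≥ 18j^3 + j^2.
Then 3·3^(j + 1) = 3·(3·3^j) ≥ 3·(18j^3 + j^2).
Also, for j ≥ 7 we have 3·(18j^3 + j^2) ≥ 18(j+1)^3 + (j+1)^2, since 3·(18j^3 + j^2) − (18(j+1)^3 + (j+1)^2) = 36j^3 - 52j^2 - 56j - 19, which is nonnegative for all j ≥ 7.
Combining, 3·3^(j + 1) ≥ 18(j+1)^3 + (j+1)^2.
By the principle of mathematical induction, the result holds for all t ≥ 7.
Hence the smallest such N is 7.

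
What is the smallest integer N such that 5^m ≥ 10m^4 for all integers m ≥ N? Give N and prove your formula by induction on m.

N = 6

At m = 5: 3125 < 6250, so the inequality fails and N ≥ 6. We prove 5^m ≥ 10m^4 for all m ≥ 6.
When m = 6: 5^m = 15625 and 10m^4 = 12960, so 15625 ≥ 12960.
Inductive step: assume the claim holds for m = p, so 5^p ≥ 10p^4.
Then 5^(p + 1) = 5·(5^p) ≥ 5·(10p^4).
Also, for p ≥ 6 we have 5·(10p^4) ≥ 10(p+1)^4, since 5 ≥ (1 + 1/p)^4 for all p ≥ 6.
Combining, 5^(p + 1) ≥ 10(p+1)^4.
By the principle of mathematical induction, the result holds for all m ≥ 6.
Hence the smallest such N is 6.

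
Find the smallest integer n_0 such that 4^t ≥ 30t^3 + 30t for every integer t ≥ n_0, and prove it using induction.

At t = 6: 4096 < 6660, so the inequality fails and n_0 ≥ 7. We prove 4^t ≥ 30t^3 + 30t for all t ≥ 7.
Base step (t = 7): 4^t = 16384 and 30t^3 + 30t = 10500, so 16384 ≥ 10500.
For the inductive step, assume it holds for an arbitrary m ≥ 7, so 4^m ≥ 30m^3 + 30m.
Then 4^(m + 1) = 4·(4^m) ≥ 4·(30m^3 + 30m).
Also, for m ≥ 7 we have 4·(30m^3 + 30m) ≥ 30(m+1)^3 + 30(m+1), since 4·(30m^3 + 30m) − (30(m+1)^3 + 30(m+1)) = 90m^3 - 90m^2 - 60, which is nonnegative for all m ≥ 7.
Combining, 4^(m + 1) ≥ 30(m+1)^3 + 30(m+1).
By the principle of mathematical induction, the result holds for all t ≥ 7.
Hence the smallest such n_0 is 7.

n_0 = 7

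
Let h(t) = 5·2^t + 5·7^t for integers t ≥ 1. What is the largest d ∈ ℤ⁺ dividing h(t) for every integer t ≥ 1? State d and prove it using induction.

d = 5

Computing the first values: h(1) = 45 and h(2) = 265; gcd(45, 265) = 5, so d ≤ 5.
We prove 5 | 5·2^t + 5·7^t for all t ≥ 1 by induction on t.
When t = 1: h(1) = 45 = 5·(9), so 5 | h(1).
Inductive step: assume the claim holds for t = j, i.e. 5 | h(j). Then
h(j+1) − 7·h(j) = (5·2^(j+1) + 5·7^(j+1)) − 7·(5·2^j + 5·7^j) = (5)·2^j·(2 − 7) = (-25)·2^j. Since 5 | h(j) by the inductive hypothesis, 5 | 7·h(j); and 5 | -25 since -25 = 5·-5. Therefore 5 | h(j+1).
Hence, by induction on t, the claim holds for every t ≥ 1.
Therefore the largest such d is 5.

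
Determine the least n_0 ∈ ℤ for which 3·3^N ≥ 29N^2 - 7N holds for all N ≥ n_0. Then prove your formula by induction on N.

n_0 = 5

At N = 4: 243 < 436, so the inequality fails and n_0 ≥ 5. We prove 3·3^N ≥ 29N^2 - 7N for all N ≥ 5.
For the base case N = 5: 3·3^N = 729 and 29N^2 - 7N = 690, so 729 ≥ 690.
Suppose the result is true for N = p, so 3·3^p ≥ 29p^2 - 7p.
Then 3·3^(p + 1) = 3·(3·3^p) ≥ 3·(29p^2 - 7p).
Also, for p ≥ 5 we have 3·(29p^2 - 7p) ≥ 29(p+1)^2 - 7(p+1), since 3·(29p^2 - 7p) − (29(p+1)^2 - 7(p+1)) = 58p^2 - 72p - 22, which is nonnegative for all p ≥ 5.
Combining, 3·3^(p + 1) ≥ 29(p+1)^2 - 7(p+1).
Hence, by induction on N, the claim holds for every N ≥ 5.
Hence the smallest such n_0 is 5.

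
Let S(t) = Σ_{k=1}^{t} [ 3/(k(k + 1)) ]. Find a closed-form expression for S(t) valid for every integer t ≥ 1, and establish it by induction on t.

S(t) = 3t/(t + 1)

We claim S(t) = 3t/(t + 1) for all t ≥ 1.
For the base case t = 1: S(1) = 3/2, and the closed form gives 3/2. They agree.
Inductive step: suppose the statement holds for some k ≥ 1, so S(k) = 3k/(k + 1).
Then S(k+1) = S(k) + (3/((k + 1)(k + 2))) = (3k/(k + 1)) + (3/((k + 1)(k + 2))).
Simplifying, S(k+1) = 3(k + 1)/(k + 2) = 3(k+1)/((k+1) + 1),
which is the closed form with t = k+1.
By the principle of mathematical induction, the result holds for all t ≥ 1.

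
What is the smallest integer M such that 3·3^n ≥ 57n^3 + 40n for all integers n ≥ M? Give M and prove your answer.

M = 9

At n = 8: 19683 < 29504, so the inequality fails and M ≥ 9. We prove 3·3^n ≥ 57n^3 + 40n for all n ≥ 9.
Base case (n = 9): 3·3^n = 59049 and 57n^3 + 40n = 41913, so 59049 ≥ 41913.
Inductive step: assume the claim holds for n = r, so 3·3^r ≥ 57r^3 + 40r.
Then 3·3^(r + 1) = 3·(3·3^r) ≥ 3·(57r^3 + 40r).
Also, for r ≥ 9 we have 3·(57r^3 + 40r) ≥ 57(r+1)^3 + 40(r+1), since 3·(57r^3 + 40r) − (57(r+1)^3 + 40(r+1)) = 114r^3 - 171r^2 - 91r - 97, which is nonnegative for all r ≥ 9.
Combining, 3·3^(r + 1) ≥ 57(r+1)^3 + 40(r+1).
By induction, the statement is established for all n ≥ 9.
Hence the smallest such M is 9.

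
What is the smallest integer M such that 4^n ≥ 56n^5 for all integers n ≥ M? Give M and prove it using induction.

M = 12

At n = 11: 4194304 < 9018856, so the inequality fails and M ≥ 12. We prove 4^n ≥ 56n^5 for all n ≥ 12.
For the base case n = 12: 4^n = 16777216 and 56n^5 = 13934592, so 16777216 ≥ 13934592.
Inductive step: assume the claim holds for n = m, so 4^m ≥ 56m^5.
Then 4^(m + 1) = 4·(4^m) ≥ 4·(56m^5).
Also, for m ≥ 12 we have 4·(56m^5) ≥ 56(m+1)^5, since 4 ≥ (1 + 1/m)^5 for all m ≥ 12.
Combining, 4^(m + 1) ≥ 56(m+1)^5.
This completes the induction.
Hence the smallest such M is 12.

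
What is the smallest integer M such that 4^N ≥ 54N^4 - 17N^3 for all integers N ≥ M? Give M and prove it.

At N = 9: 262144 < 341901, so the inequality fails and M ≥ 10. We prove 4^N ≥ 54N^4 - 17N^3 for all N ≥ 10.
When N = 10: 4^N = 1048576 and 54N^4 - 17N^3 = 523000, so 1048576 ≥ 523000.
Inductive step: assume the claim holds for N = r, so 4^r ≥ 54r^4 - 17r^3.
Then 4^(r + 1) = 4·(4^r) ≥ 4·(54r^4 - 17r^3).
Also, for r ≥ 10 we have 4·(54r^4 - 17r^3) ≥ 54(r+1)^4 - 17(r+1)^3, since 4·(54r^4 - 17r^3) − (54(r+1)^4 - 17(r+1)^3) = 162r^4 - 267r^3 - 273r^2 - 165r - 37, which is nonnegative for all r ≥ 10.
Combining, 4^(r + 1) ≥ 54(r+1)^4 - 17(r+1)^3.
This completes the induction.
Hence the smallest such M is 10.

M = 10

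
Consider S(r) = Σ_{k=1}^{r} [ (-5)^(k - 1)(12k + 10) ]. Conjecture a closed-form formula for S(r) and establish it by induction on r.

We claim S(r) = -2(-5)^r(r + 1) + 2 for all r ≥ 1.
Base case (r = 1): S(1) = 22, and the closed form gives 22. They agree.
Inductive step: suppose the statement holds for some k ≥ 1, so S(k) = -2(-5)^k(k + 1) + 2.
Then S(k+1) = S(k) + ((-5)^k(12k + 22)) = (-2(-5)^k(k + 1) + 2) + ((-5)^k(12k + 22)).
Simplifying, S(k+1) = 10(-5)^k·k + 20(-5)^k + 2 = -2(-5)^(k+1)((k+1) + 1) + 2,
which is the closed form with r = k+1.
This completes the induction.

S(r) = -2(-5)^r(r + 1) + 2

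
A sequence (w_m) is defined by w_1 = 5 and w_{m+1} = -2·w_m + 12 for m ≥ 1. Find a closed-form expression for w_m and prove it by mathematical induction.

Computing the first terms: w_1 = 5, w_2 = 2, w_3 = 8. This suggests w_m = (-2)^(m - 1) + 4.
Base case (m = 1): the formula gives 5 = 5 = w_1.
Inductive step: suppose the statement holds for some p ≥ 1, so w_p = (-2)^(p - 1) + 4.
Then w_{p+1} = -2·w_p + 12 = -2·((-2)^(p - 1) + 4) + 12 = (-2)^p + 4 = (-2)^((p+1) - 1) + 4,
which is the claimed formula at m = p+1.
By the principle of mathematical induction, the result holds for all m ≥ 1.

w_m = (-2)^(m - 1) + 4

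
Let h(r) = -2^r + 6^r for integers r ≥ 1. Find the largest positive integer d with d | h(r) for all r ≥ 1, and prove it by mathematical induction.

d = 4

Computing the first values: h(1) = 4 and h(2) = 32; gcd(4, 32) = 4, so d ≤ 4.
We prove 4 | -2^r + 6^r for all r ≥ 1 by induction on r.
Base step (r = 1): h(1) = 4 = 4·(1), so 4 | h(1).
Inductive step: suppose the statement holds for some m ≥ 1, i.e. 4 | h(m). Then
6^{m+1} − 2^{m+1} = 6·6^m − 2·2^m = 6·(6^m − 2^m) + (4)·2^m. The first term is divisible by 4 by the inductive hypothesis, and the second term (4)·2^m is divisible by 4 since 4 | 4. Hence 4 | h(m+1).
This completes the induction.
Therefore the largest such d is 4.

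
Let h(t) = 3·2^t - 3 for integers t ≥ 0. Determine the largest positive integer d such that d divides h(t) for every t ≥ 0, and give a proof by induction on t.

d = 3

Computing the first values: h(0) = 0 and h(1) = 3; gcd(0, 3) = 3, so d ≤ 3.
We prove 3 | 3·2^t - 3 for all t ≥ 0 by induction on t.
Base case (t = 0): h(0) = 0 = 3·(0), so 3 | h(0).
For the inductive step, assume it holds for an arbitrary m ≥ 0, i.e. 3 | h(m). Then
h(m+1) = 3·2^(m+1) - 3 = 2·(3·2^m - 3) + 3 = 2·h(m) + 3. The first term is divisible by 3 by the inductive hypothesis, and 3 is divisible by 3. Hence 3 | h(m+1).
This completes the induction.
Therefore the largest such d is 3.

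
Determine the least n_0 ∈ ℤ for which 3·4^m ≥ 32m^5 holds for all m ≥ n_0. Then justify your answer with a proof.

At m = 10: 3145728 < 3200000, so the inequality fails and n_0 ≥ 11. We prove 3·4^m ≥ 32m^5 for all m ≥ 11.
Base case (m = 11): 3·4^m = 12582912 and 32m^5 = 5153632, so 12582912 ≥ 5153632.
Inductive step: suppose the statement holds for some j ≥ 11, so 3·4^j ≥ 32j^5.
Then 3·4^(j + 1) = 4·(3·4^j) ≥ 4·(32j^5).
Also, for j ≥ 11 we have 4·(32j^5) ≥ 32(j+1)^5, since 4 ≥ (1 + 1/j)^5 for all j ≥ 11.
Combining, 3·4^(j + 1) ≥ 32(j+1)^5.
By induction, the statement is established for all m ≥ 11.
Hence the smallest such n_0 is 11.

n_0 = 11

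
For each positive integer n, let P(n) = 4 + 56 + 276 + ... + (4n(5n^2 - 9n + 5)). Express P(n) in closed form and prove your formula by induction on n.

P(n) = n(n + 1)(5n^2 - 7n + 4)

We claim P(n) = n(n + 1)(5n^2 - 7n + 4) for all n ≥ 1.
For the base case n = 1: P(1) = 4, and the closed form gives 4. They agree.
For the inductive step, assume it holds for an arbitrary m ≥ 1, so P(m) = m(5m^3 - 2m^2 - 3m + 4).
Then P(m+1) = P(m) + (20m^3 + 24m^2 + 8m + 4) = (m(5m^3 - 2m^2 - 3m + 4)) + (20m^3 + 24m^2 + 8m + 4).
Simplifying, P(m+1) = (m + 1)(m + 2)(5m^2 + 3m + 2) = (m+1)((m+1) + 1)(5(m+1)^2 - 7(m+1) + 4),
which is the closed form with n = m+1.
By induction, the statement is established for all n ≥ 1.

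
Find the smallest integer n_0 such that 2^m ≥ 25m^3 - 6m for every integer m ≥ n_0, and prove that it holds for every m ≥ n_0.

At m = 16: 65536 < 102304, so the inequality fails and n_0 ≥ 17. We prove 2^m ≥ 25m^3 - 6m for all m ≥ 17.
Base step (m = 17): 2^m = 131072 and 25m^3 - 6m = 122723, so 131072 ≥ 122723.
Suppose the result is true for m = i, so 2^i ≥ 25i^3 - 6i.
Then 2^(i + 1) = 2·(2^i) ≥ 2·(25i^3 - 6i).
Also, for i ≥ 17 we have 2·(25i^3 - 6i) ≥ 25(i+1)^3 - 6(i+1), since 2·(25i^3 - 6i) − (25(i+1)^3 - 6(i+1)) = 25i^3 - 75i^2 - 81i - 19, which is nonnegative for all i ≥ 17.
Combining, 2^(i + 1) ≥ 25(i+1)^3 - 6(i+1).
By the principle of mathematical induction, the result holds for all m ≥ 17.
Hence the smallest such n_0 is 17.

n_0 = 17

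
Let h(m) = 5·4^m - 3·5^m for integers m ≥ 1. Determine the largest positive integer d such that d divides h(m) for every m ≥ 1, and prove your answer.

d = 5

Computing the first values: h(1) = 5 and h(2) = 5; gcd(5, 5) = 5, so d ≤ 5.
We prove 5 | 5·4^m - 3·5^m for all m ≥ 1 by induction on m.
When m = 1: h(1) = 5 = 5·(1), so 5 | h(1).
Inductive step: suppose the statement holds for some i ≥ 1, i.e. 5 | h(i). Then
h(i+1) − 5·h(i) = (5·4^(i+1) - 3·5^(i+1)) − 5·(5·4^i - 3·5^i) = (5)·4^i·(4 − 5) = (-5)·4^i. Since 5 | h(i) by the inductive hypothesis, 5 | 5·h(i); and 5 | -5 since -5 = 5·-1. Therefore 5 | h(i+1).
Hence, by induction on m, the claim holds for every m ≥ 1.
Therefore the largest such d is 5.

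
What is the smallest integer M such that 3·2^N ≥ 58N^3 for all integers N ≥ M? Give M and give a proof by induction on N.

M = 17

At N = 16: 196608 < 237568, so the inequality fails and M ≥ 17. We prove 3·2^N ≥ 58N^3 for all N ≥ 17.
Base case (N = 17): 3·2^N = 393216 and 58N^3 = 284954, so 393216 ≥ 284954.
Inductive step: suppose the statement holds for some r ≥ 17, so 3·2^r ≥ 58r^3.
Then 3·2^(r + 1) = 2·(3·2^r) ≥ 2·(58r^3).
Also, for r ≥ 17 we have 2·(58r^3) ≥ 58(r+1)^3, since 2 ≥ (1 + 1/r)^3 for all r ≥ 17.
Combining, 3·2^(r + 1) ≥ 58(r+1)^3.
Hence, by induction on N, the claim holds for every N ≥ 17.
Hence the smallest such M is 17.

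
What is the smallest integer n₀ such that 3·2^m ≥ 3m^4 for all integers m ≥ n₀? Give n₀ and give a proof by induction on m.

n₀ = 16

At m = 15: 98304 < 151875, so the inequality fails and n₀ ≥ 16. We prove 3·2^m ≥ 3m^4 for all m ≥ 16.
For the base case m = 16: 3·2^m = 196608 and 3m^4 = 196608, so 196608 ≥ 196608.
For the inductive step, assume it holds for an arbitrary p ≥ 16, so 3·2^p ≥ 3p^4.
Then 3·2^(p + 1) = 2·(3·2^p) ≥ 2·(3p^4).
Also, for p ≥ 16 we have 2·(3p^4) ≥ 3(p+1)^4, since 2 ≥ (1 + 1/p)^4 for all p ≥ 16.
Combining, 3·2^(p + 1) ≥ 3(p+1)^4.
By the principle of mathematical induction, the result holds for all m ≥ 16.
Hence the smallest such n₀ is 16.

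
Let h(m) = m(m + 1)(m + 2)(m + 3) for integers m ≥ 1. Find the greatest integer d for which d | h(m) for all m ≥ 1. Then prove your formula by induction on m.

Computing the first values: h(1) = 24 and h(2) = 120; gcd(24, 120) = 24, so d ≤ 24.
We prove 24 | m(m + 1)(m + 2)(m + 3) for all m ≥ 1 by induction on m.
Base case (m = 1): h(1) = 24 = 24·(1), so 24 | h(1).
Inductive step: assume the claim holds for m = j, i.e. 24 | h(j). Then
h(j+1) − h(j) = (j+1)·(j+2)·(j+3)·(j+4) − j·(j+1)·(j+2)·(j+3) = (j+1)·(j+2)·(j+3)·[(j+4) − j] = 4·(j+1)·(j+2)·(j+3). The product of 3 consecutive integers is divisible by (3)! = 6, so h(j+1) − h(j) is divisible by 4·6 = 24. By the inductive hypothesis 24 | h(j), hence 24 | h(j+1).
By induction, the statement is established for all m ≥ 1.
Therefore the largest such d is 24.

d = 24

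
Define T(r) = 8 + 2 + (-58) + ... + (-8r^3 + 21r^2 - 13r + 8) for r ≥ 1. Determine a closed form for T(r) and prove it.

We claim T(r) = -r(2r^3 - 3r^2 - 2r - 5) for all r ≥ 1.
When r = 1: T(1) = 8, and the closed form gives 8. They agree.
Suppose the result is true for r = i, so T(i) = i(-2i^3 + 3i^2 + 2i + 5).
Then T(i+1) = T(i) + (-8i^3 - 3i^2 + 5i + 8) = (i(-2i^3 + 3i^2 + 2i + 5)) + (-8i^3 - 3i^2 + 5i + 8).
Simplifying, T(i+1) = -(i + 1)(2i^3 + 3i^2 - 2i - 8) = -(i+1)(2(i+1)^3 - 3(i+1)^2 - 2(i+1) - 5),
which is the closed form with r = i+1.
By the principle of mathematical induction, the result holds for all r ≥ 1.

T(r) = -r(2r^3 - 3r^2 - 2r - 5)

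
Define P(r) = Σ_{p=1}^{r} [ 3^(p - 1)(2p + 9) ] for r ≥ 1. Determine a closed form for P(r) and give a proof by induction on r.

P(r) = 3^r(r + 4) - 4

We claim P(r) = 3^r(r + 4) - 4 for all r ≥ 1.
For the base case r = 1: P(1) = 11, and the closed form gives 11. They agree.
For the inductive step, assume it holds for an arbitrary p ≥ 1, so P(p) = 3^p(p + 4) - 4.
Then P(p+1) = P(p) + (3^p(2p + 11)) = (3^p(p + 4) - 4) + (3^p(2p + 11)).
Simplifying, P(p+1) = 3·3^p·p + 15·3^p - 4 = 3^(p+1)((p+1) + 4) - 4,
which is the closed form with r = p+1.
By induction, the statement is established for all r ≥ 1.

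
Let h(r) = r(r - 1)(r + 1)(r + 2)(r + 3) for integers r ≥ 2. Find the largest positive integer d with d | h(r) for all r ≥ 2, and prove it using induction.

d = 120

Computing the first values: h(2) = 120 and h(3) = 720; gcd(120, 720) = 120, so d ≤ 120.
We prove 120 | r(r - 1)(r + 1)(r + 2)(r + 3) for all r ≥ 2 by induction on r.
Base case (r = 2): h(2) = 120 = 120·(1), so 120 | h(2).
For the inductive step, assume it holds for an arbitrary j ≥ 2, i.e. 120 | h(j). Then
h(j+1) − h(j) = j·(j+1)·(j+2)·(j+3)·(j+4) − (j-1)·j·(j+1)·(j+2)·(j+3) = j·(j+1)·(j+2)·(j+3)·[(j+4) − (j-1)] = 5·j·(j+1)·(j+2)·(j+3). The product of 4 consecutive integers is divisible by (4)! = 24, so h(j+1) − h(j) is divisible by 5·24 = 120. By the inductive hypothesis 120 | h(j), hence 120 | h(j+1).
Hence, by induction on r, the claim holds for every r ≥ 2.
Therefore the largest such d is 120.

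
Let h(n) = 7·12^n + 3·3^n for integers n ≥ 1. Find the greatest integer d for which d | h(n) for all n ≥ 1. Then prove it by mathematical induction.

Computing the first values: h(1) = 93 and h(2) = 1035; gcd(93, 1035) = 3, so d ≤ 3.
We prove 3 | 7·12^n + 3·3^n for all n ≥ 1 by induction on n.
Base step (n = 1): h(1) = 93 = 3·(31), so 3 | h(1).
Suppose the result is true for n = m, i.e. 3 | h(m). Then
h(m+1) − 12·h(m) = (7·12^(m+1) + 3·3^(m+1)) − 12·(7·12^m + 3·3^m) = (3)·3^m·(3 − 12) = (-27)·3^m. Since 3 | h(m) by the inductive hypothesis, 3 | 12·h(m); and 3 | -27 since -27 = 3·-9. Therefore 3 | h(m+1).
By the principle of mathematical induction, the result holds for all n ≥ 1.
Therefore the largest such d is 3.

d = 3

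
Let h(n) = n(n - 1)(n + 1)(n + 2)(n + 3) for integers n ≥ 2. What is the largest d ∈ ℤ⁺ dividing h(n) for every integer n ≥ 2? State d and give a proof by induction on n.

Computing the first values: h(2) = 120 and h(3) = 720; gcd(120, 720) = 120, so d ≤ 120.
We prove 120 | n(n - 1)(n + 1)(n + 2)(n + 3) for all n ≥ 2 by induction on n.
For the base case n = 2: h(2) = 120 = 120·(1), so 120 | h(2).
For the inductive step, assume it holds for an arbitrary p ≥ 2, i.e. 120 | h(p). Then
h(p+1) − h(p) = p·(p+1)·(p+2)·(p+3)·(p+4) − (p-1)·p·(p+1)·(p+2)·(p+3) = p·(p+1)·(p+2)·(p+3)·[(p+4) − (p-1)] = 5·p·(p+1)·(p+2)·(p+3). The product of 4 consecutive integers is divisible by (4)! = 24, so h(p+1) − h(p) is divisible by 5·24 = 120. By the inductive hypothesis 120 | h(p), hence 120 | h(p+1).
By the principle of mathematical induction, the result holds for all n ≥ 2.
Therefore the largest such d is 120.

d = 120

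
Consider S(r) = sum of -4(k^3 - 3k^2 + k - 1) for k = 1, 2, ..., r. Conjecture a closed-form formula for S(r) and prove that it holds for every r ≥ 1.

We claim S(r) = -r(r^3 - 2r^2 - 3r - 4) for all r ≥ 1.
Base case (r = 1): S(1) = 8, and the closed form gives 8. They agree.
Suppose the result is true for r = k, so S(k) = k(-k^3 + 2k^2 + 3k + 4).
Then S(k+1) = S(k) + (-4k^3 + 8k + 8) = (k(-k^3 + 2k^2 + 3k + 4)) + (-4k^3 + 8k + 8).
Simplifying, S(k+1) = -(k + 1)(k^3 + k^2 - 4k - 8) = -(k+1)((k+1)^3 - 2(k+1)^2 - 3(k+1) - 4),
which is the closed form with r = k+1.
By induction, the statement is established for all r ≥ 1.

S(r) = -r(r^3 - 2r^2 - 3r - 4)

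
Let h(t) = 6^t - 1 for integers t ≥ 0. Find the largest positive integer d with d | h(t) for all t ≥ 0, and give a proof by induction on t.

d = 5

Computing the first values: h(0) = 0 and h(1) = 5; gcd(0, 5) = 5, so d ≤ 5.
We prove 5 | 6^t - 1 for all t ≥ 0 by induction on t.
Base case (t = 0): h(0) = 0 = 5·(0), so 5 | h(0).
Inductive step: suppose the statement holds for some r ≥ 0, i.e. 5 | h(r). Then
h(r+1) = 6^(r+1) - 1 = 6·(6^r - 1) + 5 = 6·h(r) + 5. The first term is divisible by 5 by the inductive hypothesis, and 5 is divisible by 5. Hence 5 | h(r+1).
By the principle of mathematical induction, the result holds for all t ≥ 0.
Therefore the largest such d is 5.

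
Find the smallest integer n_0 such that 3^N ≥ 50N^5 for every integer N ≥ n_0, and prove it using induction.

n_0 = 17

At N = 16: 43046721 < 52428800, so the inequality fails and n_0 ≥ 17. We prove 3^N ≥ 50N^5 for all N ≥ 17.
Base case (N = 17): 3^N = 129140163 and 50N^5 = 70992850, so 129140163 ≥ 70992850.
Inductive step: assume the claim holds for N = k, so 3^k ≥ 50k^5.
Then 3^(k + 1) = 3·(3^k) ≥ 3·(50k^5).
Also, for k ≥ 17 we have 3·(50k^5) ≥ 50(k+1)^5, since 3 ≥ (1 + 1/k)^5 for all k ≥ 17.
Combining, 3^(k + 1) ≥ 50(k+1)^5.
This completes the induction.
Hence the smallest such n_0 is 17.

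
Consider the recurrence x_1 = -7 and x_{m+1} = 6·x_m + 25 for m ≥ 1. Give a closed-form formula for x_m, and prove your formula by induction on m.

x_m = -2·6^(m - 1) - 5

Computing the first terms: x_1 = -7, x_2 = -17, x_3 = -77. This suggests x_m = -2·6^(m - 1) - 5.
Base step (m = 1): the formula gives -7 = -7 = x_1.
For the inductive step, assume it holds for an arbitrary k ≥ 1, so x_k = -2·6^(k - 1) - 5.
Then x_{k+1} = 6·x_k + 25 = 6·(-2·6^(k - 1) - 5) + 25 = -2·6^k - 5 = -2·6^((k+1) - 1) - 5,
which is the claimed formula at m = k+1.
Hence, by induction on m, the claim holds for every m ≥ 1.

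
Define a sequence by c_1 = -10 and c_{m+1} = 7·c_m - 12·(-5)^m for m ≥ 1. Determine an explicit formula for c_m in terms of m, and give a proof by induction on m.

c_m = (-5)^m - 5·7^(m - 1)

Computing the first terms: c_1 = -10, c_2 = -10, c_3 = -370. This suggests c_m = (-5)^m - 5·7^(m - 1).
For the base case m = 1: the formula gives -10 = -10 = c_1.
Suppose the result is true for m = r, so c_r = (-5)^r - 5·7^(r - 1).
Then c_{r+1} = 7·c_r - 12·(-5)^r = 7·((-5)^r - 5·7^(r - 1)) - 12·(-5)^r = (-5)^(r + 1) - 5·7^r = (-5)^(r+1) - 5·7^((r+1) - 1),
which is the claimed formula at m = r+1.
By the principle of mathematical induction, the result holds for all m ≥ 1.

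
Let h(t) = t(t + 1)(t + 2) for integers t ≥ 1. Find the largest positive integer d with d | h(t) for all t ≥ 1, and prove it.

d = 6

Computing the first values: h(1) = 6 and h(2) = 24; gcd(6, 24) = 6, so d ≤ 6.
We prove 6 | t(t + 1)(t + 2) for all t ≥ 1 by induction on t.
When t = 1: h(1) = 6 = 6·(1), so 6 | h(1).
Inductive step: suppose the statement holds for some i ≥ 1, i.e. 6 | h(i). Then
h(i+1) − h(i) = (i+1)·(i+2)·(i+3) − i·(i+1)·(i+2) = (i+1)·(i+2)·[(i+3) − i] = 3·(i+1)·(i+2). The product of 2 consecutive integers is divisible by (2)! = 2, so h(i+1) − h(i) is divisible by 3·2 = 6. By the inductive hypothesis 6 | h(i), hence 6 | h(i+1).
By induction, the statement is established for all t ≥ 1.
Therefore the largest such d is 6.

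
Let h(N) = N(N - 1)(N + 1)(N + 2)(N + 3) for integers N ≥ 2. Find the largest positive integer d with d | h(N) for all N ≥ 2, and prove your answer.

d = 120

Computing the first values: h(2) = 120 and h(3) = 720; gcd(120, 720) = 120, so d ≤ 120.
We prove 120 | N(N - 1)(N + 1)(N + 2)(N + 3) for all N ≥ 2 by induction on N.
Base case (N = 2): h(2) = 120 = 120·(1), so 120 | h(2).
Suppose the result is true for N = m, i.e. 120 | h(m). Then
h(m+1) − h(m) = m·(m+1)·(m+2)·(m+3)·(m+4) − (m-1)·m·(m+1)·(m+2)·(m+3) = m·(m+1)·(m+2)·(m+3)·[(m+4) − (m-1)] = 5·m·(m+1)·(m+2)·(m+3). The product of 4 consecutive integers is divisible by (4)! = 24, so h(m+1) − h(m) is divisible by 5·24 = 120. By the inductive hypothesis 120 | h(m), hence 120 | h(m+1).
By induction, the statement is established for all N ≥ 2.
Therefore the largest such d is 120.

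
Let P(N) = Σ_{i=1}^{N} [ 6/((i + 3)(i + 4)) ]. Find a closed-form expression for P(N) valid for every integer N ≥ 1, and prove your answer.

P(N) = 3N/(2(N + 4))

We claim P(N) = 3N/(2(N + 4)) for all N ≥ 1.
For the base case N = 1: P(1) = 3/10, and the closed form gives 3/10. They agree.
Inductive step: assume the claim holds for N = i, so P(i) = 3i/(2(i + 4)).
Then P(i+1) = P(i) + (6/((i + 4)(i + 5))) = (3i/(2(i + 4))) + (6/((i + 4)(i + 5))).
Simplifying, P(i+1) = 3(i + 1)/(2(i + 5)) = 3(i+1)/(2((i+1) + 4)),
which is the closed form with N = i+1.
This completes the induction.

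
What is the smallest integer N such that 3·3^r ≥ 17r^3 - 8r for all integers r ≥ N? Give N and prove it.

N = 7

At r = 6: 2187 < 3624, so the inequality fails and N ≥ 7. We prove 3·3^r ≥ 17r^3 - 8r for all r ≥ 7.
For the base case r = 7: 3·3^r = 6561 and 17r^3 - 8r = 5775, so 6561 ≥ 5775.
Inductive step: assume the claim holds for r = p, so 3·3^p ≥ 17p^3 - 8p.
Then 3·3^(p + 1) = 3·(3·3^p) ≥ 3·(17p^3 - 8p).
Also, for p ≥ 7 we have 3·(17p^3 - 8p) ≥ 17(p+1)^3 - 8(p+1), since 3·(17p^3 - 8p) − (17(p+1)^3 - 8(p+1)) = 34p^3 - 51p^2 - 67p - 9, which is nonnegative for all p ≥ 7.
Combining, 3·3^(p + 1) ≥ 17(p+1)^3 - 8(p+1).
Hence, by induction on r, the claim holds for every r ≥ 7.
Hence the smallest such N is 7.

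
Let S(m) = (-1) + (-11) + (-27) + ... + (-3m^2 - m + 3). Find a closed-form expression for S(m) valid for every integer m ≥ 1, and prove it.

S(m) = -m(m^2 + 2m - 2)

We claim S(m) = -m(m^2 + 2m - 2) for all m ≥ 1.
Base step (m = 1): S(1) = -1, and the closed form gives -1. They agree.
Suppose the result is true for m = k, so S(k) = k(-k^2 - 2k + 2).
Then S(k+1) = S(k) + (-k - 3(k + 1)^2 + 2) = (k(-k^2 - 2k + 2)) + (-k - 3(k + 1)^2 + 2).
Simplifying, S(k+1) = -(k + 1)(k^2 + 4k + 1) = -(k+1)((k+1)^2 + 2(k+1) - 2),
which is the closed form with m = k+1.
This completes the induction.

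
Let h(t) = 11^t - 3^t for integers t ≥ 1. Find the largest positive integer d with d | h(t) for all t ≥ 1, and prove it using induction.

d = 8

Computing the first values: h(1) = 8 and h(2) = 112; gcd(8, 112) = 8, so d ≤ 8.
We prove 8 | 11^t - 3^t for all t ≥ 1 by induction on t.
Base case (t = 1): h(1) = 8 = 8·(1), so 8 | h(1).
Inductive step: suppose the statement holds for some k ≥ 1, i.e. 8 | h(k). Then
11^{k+1} − 3^{k+1} = 11·11^k − 3·3^k = 11·(11^k − 3^k) + (8)·3^k. The first term is divisible by 8 by the inductive hypothesis, and the second term (8)·3^k is divisible by 8 since 8 | 8. Hence 8 | h(k+1).
By induction, the statement is established for all t ≥ 1.
Therefore the largest such d is 8.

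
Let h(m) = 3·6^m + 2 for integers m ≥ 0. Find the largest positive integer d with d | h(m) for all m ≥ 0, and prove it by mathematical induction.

Computing the first values: h(0) = 5 and h(1) = 20; gcd(5, 20) = 5, so d ≤ 5.
We prove 5 | 3·6^m + 2 for all m ≥ 0 by induction on m.
Base case (m = 0): h(0) = 5 = 5·(1), so 5 | h(0).
Inductive step: suppose the statement holds for some r ≥ 0, i.e. 5 | h(r). Then
h(r+1) = 3·6^(r+1) + 2 = 6·(3·6^r + 2) - 10 = 6·h(r) - 10. The first term is divisible by 5 by the inductive hypothesis, and -10 is divisible by 5. Hence 5 | h(r+1).
By induction, the statement is established for all m ≥ 0.
Therefore the largest such d is 5.

d = 5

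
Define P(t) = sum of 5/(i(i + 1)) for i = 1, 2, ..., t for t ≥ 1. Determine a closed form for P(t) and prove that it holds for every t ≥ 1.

P(t) = 5t/(t + 1)

We claim P(t) = 5t/(t + 1) for all t ≥ 1.
For the base case t = 1: P(1) = 5/2, and the closed form gives 5/2. They agree.
Inductive step: assume the claim holds for t = i, so P(i) = 5i/(i + 1).
Then P(i+1) = P(i) + (5/((i + 1)(i + 2))) = (5i/(i + 1)) + (5/((i + 1)(i + 2))).
Simplifying, P(i+1) = 5(i + 1)/(i + 2) = 5(i+1)/((i+1) + 1),
which is the closed form with t = i+1.
This completes the induction.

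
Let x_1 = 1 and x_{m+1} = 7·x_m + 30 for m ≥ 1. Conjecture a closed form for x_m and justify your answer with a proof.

x_m = 6·7^(m - 1) - 5

Computing the first terms: x_1 = 1, x_2 = 37, x_3 = 289. This suggests x_m = 6·7^(m - 1) - 5.
For the base case m = 1: the formula gives 1 = 1 = x_1.
Suppose the result is true for m = j, so x_j = 6·7^(j - 1) - 5.
Then x_{j+1} = 7·x_j + 30 = 7·(6·7^(j - 1) - 5) + 30 = 6·7^j - 5 = 6·7^((j+1) - 1) - 5,
which is the claimed formula at m = j+1.
By the principle of mathematical induction, the result holds for all m ≥ 1.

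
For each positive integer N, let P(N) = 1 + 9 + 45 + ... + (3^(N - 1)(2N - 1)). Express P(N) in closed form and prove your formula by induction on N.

P(N) = 3^N(N - 1) + 1

We claim P(N) = 3^N(N - 1) + 1 for all N ≥ 1.
Base case (N = 1): P(1) = 1, and the closed form gives 1. They agree.
Inductive step: suppose the statement holds for some j ≥ 1, so P(j) = 3^j(j - 1) + 1.
Then P(j+1) = P(j) + (3^j(2j + 1)) = (3^j(j - 1) + 1) + (3^j(2j + 1)).
Simplifying, P(j+1) = 3^(j + 1)j + 1 = 3^(j+1)((j+1) - 1) + 1,
which is the closed form with N = j+1.
By the principle of mathematical induction, the result holds for all N ≥ 1.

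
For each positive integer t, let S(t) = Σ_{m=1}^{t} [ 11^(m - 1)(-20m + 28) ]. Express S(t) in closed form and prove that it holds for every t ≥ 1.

We claim S(t) = 11^t(-2t + 3) - 3 for all t ≥ 1.
When t = 1: S(1) = 8, and the closed form gives 8. They agree.
For the inductive step, assume it holds for an arbitrary m ≥ 1, so S(m) = 11^m(-2m + 3) - 3.
Then S(m+1) = S(m) + (11^m(-20m + 8)) = (11^m(-2m + 3) - 3) + (11^m(-20m + 8)).
Simplifying, S(m+1) = -22·11^m·m + 11·11^m - 3 = 11^(m+1)(-2(m+1) + 3) - 3,
which is the closed form with t = m+1.
Hence, by induction on t, the claim holds for every t ≥ 1.

S(t) = 11^t(-2t + 3) - 3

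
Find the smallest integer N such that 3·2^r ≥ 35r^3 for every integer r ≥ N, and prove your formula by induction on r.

N = 16

At r = 15: 98304 < 118125, so the inequality fails and N ≥ 16. We prove 3·2^r ≥ 35r^3 for all r ≥ 16.
When r = 16: 3·2^r = 196608 and 35r^3 = 143360, so 196608 ≥ 143360.
Inductive step: suppose the statement holds for some i ≥ 16, so 3·2^i ≥ 35i^3.
Then 3·2^(i + 1) = 2·(3·2^i) ≥ 2·(35i^3).
Also, for i ≥ 16 we have 2·(35i^3) ≥ 35(i+1)^3, since 2 ≥ (1 + 1/i)^3 for all i ≥ 16.
Combining, 3·2^(i + 1) ≥ 35(i+1)^3.
By induction, the statement is established for all r ≥ 16.
Hence the smallest such N is 16.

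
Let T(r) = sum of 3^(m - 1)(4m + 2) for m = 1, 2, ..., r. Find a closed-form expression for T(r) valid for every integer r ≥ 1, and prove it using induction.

We claim T(r) = 2·3^r·r for all r ≥ 1.
For the base case r = 1: T(1) = 6, and the closed form gives 6. They agree.
Suppose the result is true for r = m, so T(m) = 2·3^m·m.
Then T(m+1) = T(m) + (3^m(4m + 6)) = (2·3^m·m) + (3^m(4m + 6)).
Simplifying, T(m+1) = 6·3^m(m + 1) = 2·3^(m+1)·(m+1),
which is the closed form with r = m+1.
By induction, the statement is established for all r ≥ 1.

T(r) = 2·3^r·r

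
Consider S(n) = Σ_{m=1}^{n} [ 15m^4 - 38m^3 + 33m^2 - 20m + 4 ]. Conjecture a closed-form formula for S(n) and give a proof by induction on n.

S(n) = n(3n^4 - 2n^3 - 3n^2 - 3n - 1)

We claim S(n) = n(3n^4 - 2n^3 - 3n^2 - 3n - 1) for all n ≥ 1.
Base case (n = 1): S(1) = -6, and the closed form gives -6. They agree.
Suppose the result is true for n = m, so S(m) = m(3m^4 - 2m^3 - 3m^2 - 3m - 1).
Then S(m+1) = S(m) + (15m^4 + 22m^3 + 9m^2 - 8m - 6) = (m(3m^4 - 2m^3 - 3m^2 - 3m - 1)) + (15m^4 + 22m^3 + 9m^2 - 8m - 6).
Simplifying, S(m+1) = (m + 1)(3m^4 + 10m^3 + 9m^2 - 3m - 6) = (m+1)(3(m+1)^4 - 2(m+1)^3 - 3(m+1)^2 - 3(m+1) - 1),
which is the closed form with n = m+1.
By the principle of mathematical induction, the result holds for all n ≥ 1.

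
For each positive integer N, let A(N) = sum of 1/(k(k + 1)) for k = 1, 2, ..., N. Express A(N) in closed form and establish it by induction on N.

We claim A(N) = N/(N + 1) for all N ≥ 1.
For the base case N = 1: A(1) = 1/2, and the closed form gives 1/2. They agree.
Inductive step: assume the claim holds for N = k, so A(k) = k/(k + 1).
Then A(k+1) = A(k) + (1/((k + 1)(k + 2))) = (k/(k + 1)) + (1/((k + 1)(k + 2))).
Simplifying, A(k+1) = (k + 1)/(k + 2) = (k+1)/((k+1) + 1),
which is the closed form with N = k+1.
By induction, the statement is established for all N ≥ 1.

A(N) = N/(N + 1)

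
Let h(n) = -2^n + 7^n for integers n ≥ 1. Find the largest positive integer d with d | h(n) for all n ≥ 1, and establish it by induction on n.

Computing the first values: h(1) = 5 and h(2) = 45; gcd(5, 45) = 5, so d ≤ 5.
We prove 5 | -2^n + 7^n for all n ≥ 1 by induction on n.
When n = 1: h(1) = 5 = 5·(1), so 5 | h(1).
For the inductive step, assume it holds for an arbitrary i ≥ 1, i.e. 5 | h(i). Then
7^{i+1} − 2^{i+1} = 7·7^i − 2·2^i = 7·(7^i − 2^i) + (5)·2^i. The first term is divisible by 5 by the inductive hypothesis, and the second term (5)·2^i is divisible by 5 since 5 | 5. Hence 5 | h(i+1).
Hence, by induction on n, the claim holds for every n ≥ 1.
Therefore the largest such d is 5.

d = 5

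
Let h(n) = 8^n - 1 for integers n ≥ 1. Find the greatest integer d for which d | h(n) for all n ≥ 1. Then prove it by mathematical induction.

d = 7

Computing the first values: h(1) = 7 and h(2) = 63; gcd(7, 63) = 7, so d ≤ 7.
We prove 7 | 8^n - 1 for all n ≥ 1 by induction on n.
When n = 1: h(1) = 7 = 7·(1), so 7 | h(1).
Inductive step: assume the claim holds for n = p, i.e. 7 | h(p). Then
8^{p+1} − 1^{p+1} = 8·8^p − 1·1^p = 8·(8^p − 1^p) + (7)·1^p. The first term is divisible by 7 by the inductive hypothesis, and the second term (7)·1^p is divisible by 7 since 7 | 7. Hence 7 | h(p+1).
By the principle of mathematical induction, the result holds for all n ≥ 1.
Therefore the largest such d is 7.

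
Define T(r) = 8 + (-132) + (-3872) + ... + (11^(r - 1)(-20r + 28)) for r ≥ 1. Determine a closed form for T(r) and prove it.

We claim T(r) = 11^r(-2r + 3) - 3 for all r ≥ 1.
When r = 1: T(1) = 8, and the closed form gives 8. They agree.
Inductive step: suppose the statement holds for some m ≥ 1, so T(m) = 11^m(-2m + 3) - 3.
Then T(m+1) = T(m) + (11^m(-20m + 8)) = (11^m(-2m + 3) - 3) + (11^m(-20m + 8)).
Simplifying, T(m+1) = -22·11^m·m + 11·11^m - 3 = 11^(m+1)(-2(m+1) + 3) - 3,
which is the closed form with r = m+1.
This completes the induction.

T(r) = 11^r(-2r + 3) - 3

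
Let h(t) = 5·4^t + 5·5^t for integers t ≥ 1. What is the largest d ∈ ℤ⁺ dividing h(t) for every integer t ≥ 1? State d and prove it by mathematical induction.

d = 5

Computing the first values: h(1) = 45 and h(2) = 205; gcd(45, 205) = 5, so d ≤ 5.
We prove 5 | 5·4^t + 5·5^t for all t ≥ 1 by induction on t.
For the base case t = 1: h(1) = 45 = 5·(9), so 5 | h(1).
Inductive step: suppose the statement holds for some i ≥ 1, i.e. 5 | h(i). Then
h(i+1) − 5·h(i) = (5·4^(i+1) + 5·5^(i+1)) − 5·(5·4^i + 5·5^i) = (5)·4^i·(4 − 5) = (-5)·4^i. Since 5 | h(i) by the inductive hypothesis, 5 | 5·h(i); and 5 | -5 since -5 = 5·-1. Therefore 5 | h(i+1).
By the principle of mathematical induction, the result holds for all t ≥ 1.
Therefore the largest such d is 5.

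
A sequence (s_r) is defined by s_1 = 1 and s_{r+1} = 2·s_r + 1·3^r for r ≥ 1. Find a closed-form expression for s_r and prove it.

Computing the first terms: s_1 = 1, s_2 = 5, s_3 = 19. This suggests s_r = -2^r + 3^r.
For the base case r = 1: the formula gives 1 = 1 = s_1.
Inductive step: suppose the statement holds for some j ≥ 1, so s_j = -2^j + 3^j.
Then s_{j+1} = 2·s_j + 1·3^j = 2·(-2^j + 3^j) + 1·3^j = -2^(j + 1) + 3^(j + 1),
which is the claimed formula at r = j+1.
Hence, by induction on r, the claim holds for every r ≥ 1.

s_r = -2^r + 3^r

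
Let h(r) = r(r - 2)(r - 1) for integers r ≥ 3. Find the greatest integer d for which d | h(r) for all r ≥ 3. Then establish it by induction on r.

d = 6

Computing the first values: h(3) = 6 and h(4) = 24; gcd(6, 24) = 6, so d ≤ 6.
We prove 6 | r(r - 2)(r - 1) for all r ≥ 3 by induction on r.
Base case (r = 3): h(3) = 6 = 6·(1), so 6 | h(3).
For the inductive step, assume it holds for an arbitrary i ≥ 3, i.e. 6 | h(i). Then
h(i+1) − h(i) = (i-1)·i·(i+1) − (i-2)·(i-1)·i = (i-1)·i·[(i+1) − (i-2)] = 3·(i-1)·i. The product of 2 consecutive integers is divisible by (2)! = 2, so h(i+1) − h(i) is divisible by 3·2 = 6. By the inductive hypothesis 6 | h(i), hence 6 | h(i+1).
This completes the induction.
Therefore the largest such d is 6.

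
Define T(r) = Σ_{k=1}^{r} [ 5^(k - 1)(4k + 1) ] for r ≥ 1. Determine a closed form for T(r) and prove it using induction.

T(r) = 5^r·r

We claim T(r) = 5^r·r for all r ≥ 1.
When r = 1: T(1) = 5, and the closed form gives 5. They agree.
Inductive step: assume the claim holds for r = k, so T(k) = 5^k·k.
Then T(k+1) = T(k) + (5^k(4k + 5)) = (5^k·k) + (5^k(4k + 5)).
Simplifying, T(k+1) = 5^(k + 1)(k + 1) = 5^(k+1)·(k+1),
which is the closed form with r = k+1.
By induction, the statement is established for all r ≥ 1.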